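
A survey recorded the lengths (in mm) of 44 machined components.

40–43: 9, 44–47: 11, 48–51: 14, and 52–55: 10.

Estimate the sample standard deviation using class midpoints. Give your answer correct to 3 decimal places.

4.261

Midpoints: 41.5, 45.5, 49.5, 53.5
n = 44, Σfm = 2102, mean = 47.7727
Σfm² = 101199
Σf(m − x̄)² = Σfm² − (Σfm)²/n = 101199 − 2102²/44 = 780.7273
Sample variance = 780.7273 / 43 = 18.1564
Standard deviation = √18.1564 = 4.2610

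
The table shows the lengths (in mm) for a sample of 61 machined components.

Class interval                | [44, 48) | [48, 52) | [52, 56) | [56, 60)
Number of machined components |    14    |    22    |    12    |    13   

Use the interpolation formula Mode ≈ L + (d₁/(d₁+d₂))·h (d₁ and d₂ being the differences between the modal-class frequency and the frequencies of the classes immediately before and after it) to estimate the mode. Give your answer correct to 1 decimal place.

Modal class: [48, 52) (highest frequency 22).
d₁ = 22 − 14 = 8, d₂ = 22 − 12 = 10
Mode ≈ 48 + (8/(8+10)) × 4 = 48 + 1.7778 = 49.7778

49.8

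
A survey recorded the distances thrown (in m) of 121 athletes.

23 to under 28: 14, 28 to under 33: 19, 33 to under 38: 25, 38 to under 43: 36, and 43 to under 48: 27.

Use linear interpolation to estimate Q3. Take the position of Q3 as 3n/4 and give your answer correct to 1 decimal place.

42.5

Cumulative frequencies: 14, 33, 58, 94, 121
n = 121; position = 3n/4 = 90.75.
This falls in the class 38 to under 43: L = 38, F = 58, f = 36, h = 5.
Upper quartile ≈ 38 + ((90.75 − 58) / 36) × 5 = 42.5486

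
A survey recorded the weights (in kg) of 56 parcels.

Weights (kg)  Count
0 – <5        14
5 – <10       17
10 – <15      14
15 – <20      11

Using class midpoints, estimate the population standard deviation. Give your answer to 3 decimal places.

Midpoints: 2.5, 7.5, 12.5, 17.5
n = 56, Σfm = 530, mean = 9.4643
Σfm² = 6600
Σf(m − x̄)² = Σfm² − (Σfm)²/n = 6600 − 530²/56 = 1583.9286
Population variance = 1583.9286 / 56 = 28.2844
Standard deviation = √28.2844 = 5.3183

5.318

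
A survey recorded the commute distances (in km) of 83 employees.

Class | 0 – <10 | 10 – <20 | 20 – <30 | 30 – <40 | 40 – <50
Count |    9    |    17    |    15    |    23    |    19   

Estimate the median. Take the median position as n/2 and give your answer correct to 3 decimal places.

30.217

Cumulative frequencies: 9, 26, 41, 64, 83
n = 83; position = n/2 = 41.5.
This falls in the class 30 – <40: L = 30, F = 41, f = 23, h = 10.
Median ≈ 30 + ((41.5 − 41) / 23) × 10 = 30.2174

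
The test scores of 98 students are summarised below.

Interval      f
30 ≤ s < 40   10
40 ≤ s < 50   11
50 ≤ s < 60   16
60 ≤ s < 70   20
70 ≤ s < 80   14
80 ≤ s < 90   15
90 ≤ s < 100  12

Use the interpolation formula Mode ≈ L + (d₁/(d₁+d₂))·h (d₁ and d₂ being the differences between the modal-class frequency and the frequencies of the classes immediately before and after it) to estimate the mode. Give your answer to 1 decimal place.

64.0

Modal class: 60 ≤ s < 70 (highest frequency 20).
d₁ = 20 − 16 = 4, d₂ = 20 − 14 = 6
Mode ≈ 60 + (4/(4+6)) × 10 = 60 + 4.0000 = 64.0000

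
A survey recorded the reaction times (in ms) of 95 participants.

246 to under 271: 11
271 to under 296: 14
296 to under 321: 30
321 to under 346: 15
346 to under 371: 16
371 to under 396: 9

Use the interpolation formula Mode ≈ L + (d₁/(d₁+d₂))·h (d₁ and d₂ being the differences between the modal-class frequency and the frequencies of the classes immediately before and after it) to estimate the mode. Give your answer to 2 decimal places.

Modal class: 296 to under 321 (highest frequency 30).
d₁ = 30 − 14 = 16, d₂ = 30 − 15 = 15
Mode ≈ 296 + (16/(16+15)) × 25 = 296 + 12.9032 = 308.9032

308.90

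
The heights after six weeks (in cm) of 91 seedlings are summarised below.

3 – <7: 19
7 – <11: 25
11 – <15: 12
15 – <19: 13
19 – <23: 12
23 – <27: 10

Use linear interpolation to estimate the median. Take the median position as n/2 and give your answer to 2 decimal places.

11.50

Cumulative frequencies: 19, 44, 56, 69, 81, 91
n = 91; position = n/2 = 45.5.
This falls in the class 11 – <15: L = 11, F = 44, f = 12, h = 4.
Median ≈ 11 + ((45.5 − 44) / 12) × 4 = 11.5000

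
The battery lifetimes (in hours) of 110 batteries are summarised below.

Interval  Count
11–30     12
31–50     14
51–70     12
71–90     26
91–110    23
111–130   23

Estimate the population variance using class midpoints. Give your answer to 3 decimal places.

1056.562

Midpoints: 20.5, 40.5, 60.5, 80.5, 100.5, 120.5
n = 110, Σfm = 8715, mean = 79.2273
Σfm² = 806687.5
Σf(m − x̄)² = Σfm² − (Σfm)²/n = 806687.5 − 8715²/110 = 116221.8182
Population variance = 116221.8182 / 110 = 1056.5620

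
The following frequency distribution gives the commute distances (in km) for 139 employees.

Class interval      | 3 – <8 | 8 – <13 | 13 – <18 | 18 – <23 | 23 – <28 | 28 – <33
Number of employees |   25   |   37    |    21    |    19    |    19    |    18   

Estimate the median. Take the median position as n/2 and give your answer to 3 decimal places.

Cumulative frequencies: 25, 62, 83, 102, 121, 139
n = 139; position = n/2 = 69.5.
This falls in the class 13 – <18: L = 13, F = 62, f = 21, h = 5.
Median ≈ 13 + ((69.5 − 62) / 21) × 5 = 14.7857

14.786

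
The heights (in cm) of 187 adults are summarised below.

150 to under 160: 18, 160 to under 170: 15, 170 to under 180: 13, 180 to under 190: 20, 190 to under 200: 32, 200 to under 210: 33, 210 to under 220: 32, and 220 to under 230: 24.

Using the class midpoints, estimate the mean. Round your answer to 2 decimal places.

Midpoints: 155, 165, 175, 185, 195, 205, 215, 225
Σfm = 18×155 + 15×165 + 13×175 + 20×185 + 32×195 + 33×205 + 32×215 + 24×225 = 36525
n = Σf = 187
Mean = 36525 / 187 = 195.3209

195.32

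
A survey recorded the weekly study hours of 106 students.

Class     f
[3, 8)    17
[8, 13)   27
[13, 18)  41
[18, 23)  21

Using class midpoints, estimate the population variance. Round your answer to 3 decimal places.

23.799

Midpoints: 5.5, 10.5, 15.5, 20.5
n = 106, Σfm = 1443, mean = 13.6132
Σfm² = 22166.5
Σf(m − x̄)² = Σfm² − (Σfm)²/n = 22166.5 − 1443²/106 = 2522.6415
Population variance = 2522.6415 / 106 = 23.7985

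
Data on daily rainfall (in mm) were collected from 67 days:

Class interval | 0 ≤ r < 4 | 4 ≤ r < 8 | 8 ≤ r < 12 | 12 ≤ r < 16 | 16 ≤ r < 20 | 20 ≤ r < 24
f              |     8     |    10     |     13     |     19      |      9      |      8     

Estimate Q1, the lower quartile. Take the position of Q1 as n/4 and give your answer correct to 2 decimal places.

Cumulative frequencies: 8, 18, 31, 50, 59, 67
n = 67; position = n/4 = 16.75.
This falls in the class 4 ≤ r < 8: L = 4, F = 8, f = 10, h = 4.
Lower quartile ≈ 4 + ((16.75 − 8) / 10) × 4 = 7.5000

7.50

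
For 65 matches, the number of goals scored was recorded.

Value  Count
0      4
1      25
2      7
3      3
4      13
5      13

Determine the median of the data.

2

Cumulative frequencies: 4, 29, 36, 39, 52, 65
n = 65, so the median is the value in position (n+1)/2 = 33.
Position 33 falls at value 2.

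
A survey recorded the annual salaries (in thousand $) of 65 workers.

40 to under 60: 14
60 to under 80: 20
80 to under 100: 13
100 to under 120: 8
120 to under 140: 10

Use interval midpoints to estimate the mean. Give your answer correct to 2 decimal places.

Midpoints: 50, 70, 90, 110, 130
Σfm = 14×50 + 20×70 + 13×90 + 8×110 + 10×130 = 5450
n = Σf = 65
Mean = 5450 / 65 = 83.8462

83.85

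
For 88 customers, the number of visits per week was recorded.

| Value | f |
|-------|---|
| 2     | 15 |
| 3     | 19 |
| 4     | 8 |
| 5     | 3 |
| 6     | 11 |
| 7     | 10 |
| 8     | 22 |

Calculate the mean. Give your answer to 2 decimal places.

Values: 2, 3, 4, 5, 6, 7, 8
Σfx = 15×2 + 19×3 + 8×4 + 3×5 + 11×6 + 10×7 + 22×8 = 446
n = Σf = 88
Mean = 446 / 88 = 5.0682

5.07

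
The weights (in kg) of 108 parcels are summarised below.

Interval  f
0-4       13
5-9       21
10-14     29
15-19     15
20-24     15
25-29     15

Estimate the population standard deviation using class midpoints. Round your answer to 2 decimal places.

Midpoints: 2, 7, 12, 17, 22, 27
n = 108, Σfm = 1511, mean = 13.9907
Σfm² = 27787
Σf(m − x̄)² = Σfm² − (Σfm)²/n = 27787 − 1511²/108 = 6646.9907
Population variance = 6646.9907 / 108 = 61.5462
Standard deviation = √61.5462 = 7.8451

7.85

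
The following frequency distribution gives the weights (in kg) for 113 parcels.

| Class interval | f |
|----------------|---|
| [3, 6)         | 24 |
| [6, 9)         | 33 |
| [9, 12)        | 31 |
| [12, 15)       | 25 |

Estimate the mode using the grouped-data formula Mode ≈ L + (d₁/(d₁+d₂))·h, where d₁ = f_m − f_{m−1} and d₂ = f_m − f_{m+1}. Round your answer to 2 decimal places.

8.45

Modal class: [6, 9) (highest frequency 33).
d₁ = 33 − 24 = 9, d₂ = 33 − 31 = 2
Mode ≈ 6 + (9/(9+2)) × 3 = 6 + 2.4545 = 8.4545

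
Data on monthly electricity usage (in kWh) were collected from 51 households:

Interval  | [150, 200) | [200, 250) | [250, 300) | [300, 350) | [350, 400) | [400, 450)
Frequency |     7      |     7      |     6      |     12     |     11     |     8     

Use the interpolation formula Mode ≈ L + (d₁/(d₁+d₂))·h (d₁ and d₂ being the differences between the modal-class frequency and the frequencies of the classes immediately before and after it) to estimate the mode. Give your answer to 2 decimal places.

Modal class: [300, 350) (highest frequency 12).
d₁ = 12 − 6 = 6, d₂ = 12 − 11 = 1
Mode ≈ 300 + (6/(6+1)) × 50 = 300 + 42.8571 = 342.8571

342.86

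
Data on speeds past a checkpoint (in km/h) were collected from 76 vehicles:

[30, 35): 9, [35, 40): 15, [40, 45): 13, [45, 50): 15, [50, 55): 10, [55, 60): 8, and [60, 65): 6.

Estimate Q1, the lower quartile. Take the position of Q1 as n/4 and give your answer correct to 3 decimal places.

Cumulative frequencies: 9, 24, 37, 52, 62, 70, 76
n = 76; position = n/4 = 19.
This falls in the class [35, 40): L = 35, F = 9, f = 15, h = 5.
Lower quartile ≈ 35 + ((19 − 9) / 15) × 5 = 38.3333

38.333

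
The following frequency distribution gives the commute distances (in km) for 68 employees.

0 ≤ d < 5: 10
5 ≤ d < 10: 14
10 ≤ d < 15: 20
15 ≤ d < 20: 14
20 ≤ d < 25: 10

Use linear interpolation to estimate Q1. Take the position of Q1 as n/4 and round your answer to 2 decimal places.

Cumulative frequencies: 10, 24, 44, 58, 68
n = 68; position = n/4 = 17.
This falls in the class 5 ≤ d < 10: L = 5, F = 10, f = 14, h = 5.
Lower quartile ≈ 5 + ((17 − 10) / 14) × 5 = 7.5000

7.50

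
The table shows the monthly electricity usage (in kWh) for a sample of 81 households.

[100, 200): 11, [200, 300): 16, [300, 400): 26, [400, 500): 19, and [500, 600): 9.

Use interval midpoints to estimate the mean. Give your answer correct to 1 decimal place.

348.8

Midpoints: 150, 250, 350, 450, 550
Σfm = 11×150 + 16×250 + 26×350 + 19×450 + 9×550 = 28250
n = Σf = 81
Mean = 28250 / 81 = 348.7654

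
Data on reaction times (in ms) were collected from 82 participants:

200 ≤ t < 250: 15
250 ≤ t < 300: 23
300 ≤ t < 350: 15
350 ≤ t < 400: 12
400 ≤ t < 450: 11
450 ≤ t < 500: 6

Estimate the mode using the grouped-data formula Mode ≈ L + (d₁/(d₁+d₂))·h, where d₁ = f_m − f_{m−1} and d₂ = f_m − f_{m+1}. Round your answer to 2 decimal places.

275.00

Modal class: 250 ≤ t < 300 (highest frequency 23).
d₁ = 23 − 15 = 8, d₂ = 23 − 15 = 8
Mode ≈ 250 + (8/(8+8)) × 50 = 250 + 25.0000 = 275.0000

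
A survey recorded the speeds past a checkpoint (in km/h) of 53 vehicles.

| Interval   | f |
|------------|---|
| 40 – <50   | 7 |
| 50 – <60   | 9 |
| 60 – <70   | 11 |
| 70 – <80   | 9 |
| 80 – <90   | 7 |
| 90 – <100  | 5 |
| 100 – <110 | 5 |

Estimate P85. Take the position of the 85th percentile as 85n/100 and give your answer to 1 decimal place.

94.1

Cumulative frequencies: 7, 16, 27, 36, 43, 48, 53
n = 53; position = 85n/100 = 45.05.
This falls in the class 90 – <100: L = 90, F = 43, f = 5, h = 10.
85th percentile ≈ 90 + ((45.05 − 43) / 5) × 10 = 94.1000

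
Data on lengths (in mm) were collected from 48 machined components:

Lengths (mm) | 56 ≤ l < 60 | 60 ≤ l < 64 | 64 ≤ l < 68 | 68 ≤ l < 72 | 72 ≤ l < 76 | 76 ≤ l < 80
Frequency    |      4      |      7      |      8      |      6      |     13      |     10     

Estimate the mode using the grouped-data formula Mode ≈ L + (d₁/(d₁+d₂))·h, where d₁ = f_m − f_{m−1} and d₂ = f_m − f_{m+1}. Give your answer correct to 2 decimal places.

Modal class: 72 ≤ l < 76 (highest frequency 13).
d₁ = 13 − 6 = 7, d₂ = 13 − 10 = 3
Mode ≈ 72 + (7/(7+3)) × 4 = 72 + 2.8000 = 74.8000

74.80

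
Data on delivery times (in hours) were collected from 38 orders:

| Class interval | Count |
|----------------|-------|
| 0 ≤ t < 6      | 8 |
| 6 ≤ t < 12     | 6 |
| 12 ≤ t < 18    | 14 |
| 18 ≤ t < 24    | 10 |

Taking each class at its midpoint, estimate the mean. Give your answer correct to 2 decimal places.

Midpoints: 3, 9, 15, 21
Σfm = 8×3 + 6×9 + 14×15 + 10×21 = 498
n = Σf = 38
Mean = 498 / 38 = 13.1053

13.11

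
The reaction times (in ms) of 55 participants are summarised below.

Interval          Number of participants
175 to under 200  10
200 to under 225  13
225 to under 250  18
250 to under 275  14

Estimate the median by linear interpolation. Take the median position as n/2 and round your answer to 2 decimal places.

Cumulative frequencies: 10, 23, 41, 55
n = 55; position = n/2 = 27.5.
This falls in the class 225 to under 250: L = 225, F = 23, f = 18, h = 25.
Median ≈ 225 + ((27.5 − 23) / 18) × 25 = 231.2500

231.25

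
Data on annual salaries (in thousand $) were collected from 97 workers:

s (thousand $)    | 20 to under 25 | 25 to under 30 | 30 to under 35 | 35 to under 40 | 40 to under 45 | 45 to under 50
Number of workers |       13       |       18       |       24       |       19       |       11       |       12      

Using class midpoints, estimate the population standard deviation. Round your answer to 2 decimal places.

Midpoints: 22.5, 27.5, 32.5, 37.5, 42.5, 47.5
n = 97, Σfm = 3317.5, mean = 34.2010
Σfm² = 119206.25
Σf(m − x̄)² = Σfm² − (Σfm)²/n = 119206.25 − 3317.5²/97 = 5744.3299
Population variance = 5744.3299 / 97 = 59.2199
Standard deviation = √59.2199 = 7.6954

7.70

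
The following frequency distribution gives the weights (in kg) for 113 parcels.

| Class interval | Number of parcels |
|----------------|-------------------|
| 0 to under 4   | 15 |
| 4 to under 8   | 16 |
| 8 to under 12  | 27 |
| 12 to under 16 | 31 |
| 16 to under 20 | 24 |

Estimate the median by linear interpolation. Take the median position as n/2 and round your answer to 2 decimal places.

11.78

Cumulative frequencies: 15, 31, 58, 89, 113
n = 113; position = n/2 = 56.5.
This falls in the class 8 to under 12: L = 8, F = 31, f = 27, h = 4.
Median ≈ 8 + ((56.5 − 31) / 27) × 4 = 11.7778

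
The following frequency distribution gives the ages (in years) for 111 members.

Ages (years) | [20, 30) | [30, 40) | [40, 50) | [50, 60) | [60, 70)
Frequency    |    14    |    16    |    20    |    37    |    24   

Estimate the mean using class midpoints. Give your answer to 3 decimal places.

Midpoints: 25, 35, 45, 55, 65
Σfm = 14×25 + 16×35 + 20×45 + 37×55 + 24×65 = 5405
n = Σf = 111
Mean = 5405 / 111 = 48.6937

48.694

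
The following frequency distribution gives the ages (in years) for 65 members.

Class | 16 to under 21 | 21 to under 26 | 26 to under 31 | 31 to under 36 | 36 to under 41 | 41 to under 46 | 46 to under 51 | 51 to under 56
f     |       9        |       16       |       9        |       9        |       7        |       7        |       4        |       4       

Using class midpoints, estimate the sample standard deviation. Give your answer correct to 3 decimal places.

Midpoints: 18.5, 23.5, 28.5, 33.5, 38.5, 43.5, 48.5, 53.5
n = 65, Σfm = 2082.5, mean = 32.0385
Σfm² = 73806.25
Σf(m − x̄)² = Σfm² − (Σfm)²/n = 73806.25 − 2082.5²/65 = 7086.1538
Sample variance = 7086.1538 / 64 = 110.7212
Standard deviation = √110.7212 = 10.5224

10.522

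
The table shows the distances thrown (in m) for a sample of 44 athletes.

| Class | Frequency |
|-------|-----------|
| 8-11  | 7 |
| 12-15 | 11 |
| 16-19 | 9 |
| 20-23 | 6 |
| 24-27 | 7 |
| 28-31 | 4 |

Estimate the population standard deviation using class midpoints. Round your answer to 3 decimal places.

6.263

Midpoints: 9.5, 13.5, 17.5, 21.5, 25.5, 29.5
n = 44, Σfm = 798, mean = 18.1364
Σfm² = 16199
Σf(m − x̄)² = Σfm² − (Σfm)²/n = 16199 − 798²/44 = 1726.1818
Population variance = 1726.1818 / 44 = 39.2314
Standard deviation = √39.2314 = 6.2635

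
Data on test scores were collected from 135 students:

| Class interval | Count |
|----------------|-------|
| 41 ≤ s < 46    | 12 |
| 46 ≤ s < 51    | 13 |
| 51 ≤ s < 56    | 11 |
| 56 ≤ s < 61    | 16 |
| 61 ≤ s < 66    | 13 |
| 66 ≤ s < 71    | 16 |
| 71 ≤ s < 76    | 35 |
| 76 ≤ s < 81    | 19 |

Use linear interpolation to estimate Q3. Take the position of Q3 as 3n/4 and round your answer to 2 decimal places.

Cumulative frequencies: 12, 25, 36, 52, 65, 81, 116, 135
n = 135; position = 3n/4 = 101.25.
This falls in the class 71 ≤ s < 76: L = 71, F = 81, f = 35, h = 5.
Upper quartile ≈ 71 + ((101.25 − 81) / 35) × 5 = 73.8929

73.89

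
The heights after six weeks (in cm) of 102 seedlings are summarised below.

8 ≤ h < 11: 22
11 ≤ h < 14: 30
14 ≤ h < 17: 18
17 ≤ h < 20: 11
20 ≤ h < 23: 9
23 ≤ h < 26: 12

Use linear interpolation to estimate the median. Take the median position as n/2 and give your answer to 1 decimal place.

Cumulative frequencies: 22, 52, 70, 81, 90, 102
n = 102; position = n/2 = 51.
This falls in the class 11 ≤ h < 14: L = 11, F = 22, f = 30, h = 3.
Median ≈ 11 + ((51 − 22) / 30) × 3 = 13.9000

13.9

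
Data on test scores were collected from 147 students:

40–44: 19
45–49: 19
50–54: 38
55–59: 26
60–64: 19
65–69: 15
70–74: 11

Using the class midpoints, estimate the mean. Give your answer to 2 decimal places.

Midpoints: 42, 47, 52, 57, 62, 67, 72
Σfm = 19×42 + 19×47 + 38×52 + 26×57 + 19×62 + 15×67 + 11×72 = 8124
n = Σf = 147
Mean = 8124 / 147 = 55.2653

55.27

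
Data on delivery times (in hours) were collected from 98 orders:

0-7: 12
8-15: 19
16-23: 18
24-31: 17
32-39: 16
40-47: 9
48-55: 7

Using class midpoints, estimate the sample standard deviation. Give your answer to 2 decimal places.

Midpoints: 3.5, 11.5, 19.5, 27.5, 35.5, 43.5, 51.5
n = 98, Σfm = 2399, mean = 24.4796
Σfm² = 78120.5
Σf(m − x̄)² = Σfm² − (Σfm)²/n = 78120.5 − 2399²/98 = 19393.9592
Sample variance = 19393.9592 / 97 = 199.9377
Standard deviation = √199.9377 = 14.1399

14.14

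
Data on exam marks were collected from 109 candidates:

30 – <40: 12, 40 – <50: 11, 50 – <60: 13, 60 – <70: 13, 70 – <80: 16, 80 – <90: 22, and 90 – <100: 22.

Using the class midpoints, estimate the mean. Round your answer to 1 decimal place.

Midpoints: 35, 45, 55, 65, 75, 85, 95
Σfm = 12×35 + 11×45 + 13×55 + 13×65 + 16×75 + 22×85 + 22×95 = 7635
n = Σf = 109
Mean = 7635 / 109 = 70.0459

70.0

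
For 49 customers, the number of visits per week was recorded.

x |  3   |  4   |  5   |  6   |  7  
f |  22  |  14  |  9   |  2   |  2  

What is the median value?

4

Cumulative frequencies: 22, 36, 45, 47, 49
n = 49, so the median is the value in position (n+1)/2 = 25.
Position 25 falls at value 4.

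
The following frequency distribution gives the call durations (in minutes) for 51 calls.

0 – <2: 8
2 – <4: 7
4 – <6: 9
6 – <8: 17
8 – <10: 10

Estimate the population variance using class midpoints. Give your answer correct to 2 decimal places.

7.23

Midpoints: 1, 3, 5, 7, 9
n = 51, Σfm = 283, mean = 5.5490
Σfm² = 1939
Σf(m − x̄)² = Σfm² − (Σfm)²/n = 1939 − 283²/51 = 368.6275
Population variance = 368.6275 / 51 = 7.2280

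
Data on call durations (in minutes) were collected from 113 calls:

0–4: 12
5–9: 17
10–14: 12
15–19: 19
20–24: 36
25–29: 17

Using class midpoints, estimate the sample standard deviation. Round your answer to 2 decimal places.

Midpoints: 2, 7, 12, 17, 22, 27
n = 113, Σfm = 1861, mean = 16.4690
Σfm² = 37917
Σf(m − x̄)² = Σfm² − (Σfm)²/n = 37917 − 1861²/113 = 7268.1416
Sample variance = 7268.1416 / 112 = 64.8941
Standard deviation = √64.8941 = 8.0557

8.06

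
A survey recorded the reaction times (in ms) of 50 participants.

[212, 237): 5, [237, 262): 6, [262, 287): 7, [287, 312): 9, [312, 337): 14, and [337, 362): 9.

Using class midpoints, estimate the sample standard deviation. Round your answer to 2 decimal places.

Midpoints: 224.5, 249.5, 274.5, 299.5, 324.5, 349.5
n = 50, Σfm = 14925, mean = 298.5000
Σfm² = 4533812.5
Σf(m − x̄)² = Σfm² − (Σfm)²/n = 4533812.5 − 14925²/50 = 78700.0000
Sample variance = 78700.0000 / 49 = 1606.1224
Standard deviation = √1606.1224 = 40.0765

40.08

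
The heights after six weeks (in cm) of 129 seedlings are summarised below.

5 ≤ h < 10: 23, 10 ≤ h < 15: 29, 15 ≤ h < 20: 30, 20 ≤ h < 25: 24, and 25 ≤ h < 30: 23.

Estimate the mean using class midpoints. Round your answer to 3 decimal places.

17.306

Midpoints: 7.5, 12.5, 17.5, 22.5, 27.5
Σfm = 23×7.5 + 29×12.5 + 30×17.5 + 24×22.5 + 23×27.5 = 2232.5
n = Σf = 129
Mean = 2232.5 / 129 = 17.3062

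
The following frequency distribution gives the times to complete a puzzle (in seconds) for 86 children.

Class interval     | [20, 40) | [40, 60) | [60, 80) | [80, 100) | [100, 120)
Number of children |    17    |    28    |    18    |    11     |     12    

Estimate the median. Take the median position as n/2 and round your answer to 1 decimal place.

58.6

Cumulative frequencies: 17, 45, 63, 74, 86
n = 86; position = n/2 = 43.
This falls in the class [40, 60): L = 40, F = 17, f = 28, h = 20.
Median ≈ 40 + ((43 − 17) / 28) × 20 = 58.5714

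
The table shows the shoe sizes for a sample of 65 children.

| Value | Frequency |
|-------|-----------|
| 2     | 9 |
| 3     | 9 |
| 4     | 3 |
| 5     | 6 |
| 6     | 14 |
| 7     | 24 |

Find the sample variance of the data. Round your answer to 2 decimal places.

Values: 2, 3, 4, 5, 6, 7
n = 65, Σfx = 339, mean = 5.2154
Σfx² = 1995
Σf(x − x̄)² = Σfx² − (Σfx)²/n = 1995 − 339²/65 = 226.9846
Sample variance = 226.9846 / 64 = 3.5466

3.55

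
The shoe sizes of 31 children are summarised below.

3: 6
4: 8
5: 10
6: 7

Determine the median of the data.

Cumulative frequencies: 6, 14, 24, 31
n = 31, so the median is the value in position (n+1)/2 = 16.
Position 16 falls at value 5.

5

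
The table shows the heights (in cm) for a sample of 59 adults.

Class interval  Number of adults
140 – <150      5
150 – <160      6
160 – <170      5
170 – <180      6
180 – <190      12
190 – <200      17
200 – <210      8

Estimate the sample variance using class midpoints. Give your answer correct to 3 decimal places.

Midpoints: 145, 155, 165, 175, 185, 195, 205
n = 59, Σfm = 10705, mean = 181.4407
Σfm² = 1962475
Σf(m − x̄)² = Σfm² − (Σfm)²/n = 1962475 − 10705²/59 = 20152.5424
Sample variance = 20152.5424 / 58 = 347.4576

347.458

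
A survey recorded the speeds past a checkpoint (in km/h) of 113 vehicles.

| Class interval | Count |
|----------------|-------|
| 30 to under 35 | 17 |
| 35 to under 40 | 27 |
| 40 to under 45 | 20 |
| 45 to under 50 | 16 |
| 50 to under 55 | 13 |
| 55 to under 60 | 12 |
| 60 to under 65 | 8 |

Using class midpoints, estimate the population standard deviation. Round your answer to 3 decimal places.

9.142

Midpoints: 32.5, 37.5, 42.5, 47.5, 52.5, 57.5, 62.5
n = 113, Σfm = 5047.5, mean = 44.6681
Σfm² = 234906.25
Σf(m − x̄)² = Σfm² − (Σfm)²/n = 234906.25 − 5047.5²/113 = 9443.8053
Population variance = 9443.8053 / 113 = 83.5735
Standard deviation = √83.5735 = 9.1419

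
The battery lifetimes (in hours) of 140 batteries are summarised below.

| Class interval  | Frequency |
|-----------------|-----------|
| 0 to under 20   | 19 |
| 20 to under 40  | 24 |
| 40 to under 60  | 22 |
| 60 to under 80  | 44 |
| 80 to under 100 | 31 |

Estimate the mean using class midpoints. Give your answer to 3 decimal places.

56.286

Midpoints: 10, 30, 50, 70, 90
Σfm = 19×10 + 24×30 + 22×50 + 44×70 + 31×90 = 7880
n = Σf = 140
Mean = 7880 / 140 = 56.2857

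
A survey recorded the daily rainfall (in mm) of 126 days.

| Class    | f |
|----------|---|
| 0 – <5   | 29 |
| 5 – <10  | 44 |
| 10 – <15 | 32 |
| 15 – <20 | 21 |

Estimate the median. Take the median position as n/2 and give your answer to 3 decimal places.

Cumulative frequencies: 29, 73, 105, 126
n = 126; position = n/2 = 63.
This falls in the class 5 – <10: L = 5, F = 29, f = 44, h = 5.
Median ≈ 5 + ((63 − 29) / 44) × 5 = 8.8636

8.864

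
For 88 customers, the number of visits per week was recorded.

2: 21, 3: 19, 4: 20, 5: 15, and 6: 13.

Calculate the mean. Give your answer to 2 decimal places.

Values: 2, 3, 4, 5, 6
Σfx = 21×2 + 19×3 + 20×4 + 15×5 + 13×6 = 332
n = Σf = 88
Mean = 332 / 88 = 3.7727

3.77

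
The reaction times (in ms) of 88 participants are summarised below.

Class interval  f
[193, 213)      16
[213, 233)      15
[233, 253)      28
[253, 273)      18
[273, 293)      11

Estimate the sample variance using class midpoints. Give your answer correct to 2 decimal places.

Midpoints: 203, 223, 243, 263, 283
n = 88, Σfm = 21244, mean = 241.4091
Σfm² = 5184672
Σf(m − x̄)² = Σfm² − (Σfm)²/n = 5184672 − 21244²/88 = 56177.2727
Sample variance = 56177.2727 / 87 = 645.7158

645.72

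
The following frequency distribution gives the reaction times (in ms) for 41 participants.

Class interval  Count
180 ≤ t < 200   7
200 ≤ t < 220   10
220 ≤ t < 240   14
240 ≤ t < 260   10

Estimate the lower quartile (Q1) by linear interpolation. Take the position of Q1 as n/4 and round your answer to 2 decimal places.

206.50

Cumulative frequencies: 7, 17, 31, 41
n = 41; position = n/4 = 10.25.
This falls in the class 200 ≤ t < 220: L = 200, F = 7, f = 10, h = 20.
Lower quartile ≈ 200 + ((10.25 − 7) / 10) × 20 = 206.5000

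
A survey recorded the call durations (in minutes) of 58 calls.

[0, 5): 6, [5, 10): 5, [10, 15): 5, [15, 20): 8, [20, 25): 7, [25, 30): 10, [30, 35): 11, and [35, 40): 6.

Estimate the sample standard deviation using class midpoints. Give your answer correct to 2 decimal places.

Midpoints: 2.5, 7.5, 12.5, 17.5, 22.5, 27.5, 32.5, 37.5
n = 58, Σfm = 1270, mean = 21.8966
Σfm² = 34712.5
Σf(m − x̄)² = Σfm² − (Σfm)²/n = 34712.5 − 1270²/58 = 6903.8793
Sample variance = 6903.8793 / 57 = 121.1207
Standard deviation = √121.1207 = 11.0055

11.01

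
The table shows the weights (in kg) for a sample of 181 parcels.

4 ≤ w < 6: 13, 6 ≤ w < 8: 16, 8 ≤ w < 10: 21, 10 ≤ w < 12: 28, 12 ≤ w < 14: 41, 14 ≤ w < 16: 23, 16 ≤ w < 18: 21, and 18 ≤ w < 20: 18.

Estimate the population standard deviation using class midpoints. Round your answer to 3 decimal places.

3.985

Midpoints: 5, 7, 9, 11, 13, 15, 17, 19
n = 181, Σfm = 2251, mean = 12.4365
Σfm² = 30869
Σf(m − x̄)² = Σfm² − (Σfm)²/n = 30869 − 2251²/181 = 2874.5193
Population variance = 2874.5193 / 181 = 15.8813
Standard deviation = √15.8813 = 3.9851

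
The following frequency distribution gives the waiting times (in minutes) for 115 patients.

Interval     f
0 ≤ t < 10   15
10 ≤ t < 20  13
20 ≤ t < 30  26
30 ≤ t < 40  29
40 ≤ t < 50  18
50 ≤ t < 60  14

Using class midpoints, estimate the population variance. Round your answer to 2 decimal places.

Midpoints: 5, 15, 25, 35, 45, 55
n = 115, Σfm = 3515, mean = 30.5652
Σfm² = 133875
Σf(m − x̄)² = Σfm² − (Σfm)²/n = 133875 − 3515²/115 = 26438.2609
Population variance = 26438.2609 / 115 = 229.8979

229.90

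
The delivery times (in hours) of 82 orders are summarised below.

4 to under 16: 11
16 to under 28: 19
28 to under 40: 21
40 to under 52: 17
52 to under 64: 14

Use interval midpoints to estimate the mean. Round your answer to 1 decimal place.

Midpoints: 10, 22, 34, 46, 58
Σfm = 11×10 + 19×22 + 21×34 + 17×46 + 14×58 = 2836
n = Σf = 82
Mean = 2836 / 82 = 34.5854

34.6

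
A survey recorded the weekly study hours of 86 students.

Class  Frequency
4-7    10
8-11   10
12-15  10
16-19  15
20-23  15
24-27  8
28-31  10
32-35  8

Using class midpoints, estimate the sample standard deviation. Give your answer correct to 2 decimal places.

Midpoints: 5.5, 9.5, 13.5, 17.5, 21.5, 25.5, 29.5, 33.5
n = 86, Σfm = 1637, mean = 19.0349
Σfm² = 37437.5
Σf(m − x̄)² = Σfm² − (Σfm)²/n = 37437.5 − 1637²/86 = 6277.3953
Sample variance = 6277.3953 / 85 = 73.8517
Standard deviation = √73.8517 = 8.5937

8.59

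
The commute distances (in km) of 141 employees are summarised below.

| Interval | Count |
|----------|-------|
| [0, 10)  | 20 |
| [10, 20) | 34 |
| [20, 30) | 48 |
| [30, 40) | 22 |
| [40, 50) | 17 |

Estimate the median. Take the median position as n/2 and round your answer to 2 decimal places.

Cumulative frequencies: 20, 54, 102, 124, 141
n = 141; position = n/2 = 70.5.
This falls in the class [20, 30): L = 20, F = 54, f = 48, h = 10.
Median ≈ 20 + ((70.5 − 54) / 48) × 10 = 23.4375

23.44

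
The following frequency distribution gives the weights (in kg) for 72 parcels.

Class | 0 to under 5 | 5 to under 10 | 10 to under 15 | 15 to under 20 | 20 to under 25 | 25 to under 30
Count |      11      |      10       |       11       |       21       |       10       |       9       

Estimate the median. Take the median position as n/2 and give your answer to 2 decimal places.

Cumulative frequencies: 11, 21, 32, 53, 63, 72
n = 72; position = n/2 = 36.
This falls in the class 15 to under 20: L = 15, F = 32, f = 21, h = 5.
Median ≈ 15 + ((36 − 32) / 21) × 5 = 15.9524

15.95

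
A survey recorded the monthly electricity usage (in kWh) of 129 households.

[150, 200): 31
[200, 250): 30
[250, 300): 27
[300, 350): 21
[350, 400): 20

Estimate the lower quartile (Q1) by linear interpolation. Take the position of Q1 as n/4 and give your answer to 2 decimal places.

Cumulative frequencies: 31, 61, 88, 109, 129
n = 129; position = n/4 = 32.25.
This falls in the class [200, 250): L = 200, F = 31, f = 30, h = 50.
Lower quartile ≈ 200 + ((32.25 − 31) / 30) × 50 = 202.0833

202.08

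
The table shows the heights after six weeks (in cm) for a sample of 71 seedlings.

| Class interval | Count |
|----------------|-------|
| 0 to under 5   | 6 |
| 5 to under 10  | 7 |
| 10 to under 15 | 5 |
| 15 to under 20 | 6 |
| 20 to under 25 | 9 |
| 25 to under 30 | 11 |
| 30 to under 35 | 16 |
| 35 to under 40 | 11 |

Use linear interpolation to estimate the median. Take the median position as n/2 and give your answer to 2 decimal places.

Cumulative frequencies: 6, 13, 18, 24, 33, 44, 60, 71
n = 71; position = n/2 = 35.5.
This falls in the class 25 to under 30: L = 25, F = 33, f = 11, h = 5.
Median ≈ 25 + ((35.5 − 33) / 11) × 5 = 26.1364

26.14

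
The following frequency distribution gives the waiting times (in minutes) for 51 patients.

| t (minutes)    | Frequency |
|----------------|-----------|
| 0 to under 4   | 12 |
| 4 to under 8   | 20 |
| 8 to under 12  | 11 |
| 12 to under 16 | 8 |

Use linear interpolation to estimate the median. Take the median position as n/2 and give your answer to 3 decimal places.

Cumulative frequencies: 12, 32, 43, 51
n = 51; position = n/2 = 25.5.
This falls in the class 4 to under 8: L = 4, F = 12, f = 20, h = 4.
Median ≈ 4 + ((25.5 − 12) / 20) × 4 = 6.7000

6.700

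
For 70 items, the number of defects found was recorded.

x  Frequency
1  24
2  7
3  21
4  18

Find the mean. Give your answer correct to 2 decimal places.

Values: 1, 2, 3, 4
Σfx = 24×1 + 7×2 + 21×3 + 18×4 = 173
n = Σf = 70
Mean = 173 / 70 = 2.4714

2.47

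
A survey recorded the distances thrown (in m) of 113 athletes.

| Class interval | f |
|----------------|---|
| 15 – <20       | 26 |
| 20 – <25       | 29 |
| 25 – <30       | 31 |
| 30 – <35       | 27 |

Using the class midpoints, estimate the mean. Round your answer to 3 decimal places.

Midpoints: 17.5, 22.5, 27.5, 32.5
Σfm = 26×17.5 + 29×22.5 + 31×27.5 + 27×32.5 = 2837.5
n = Σf = 113
Mean = 2837.5 / 113 = 25.1106

25.111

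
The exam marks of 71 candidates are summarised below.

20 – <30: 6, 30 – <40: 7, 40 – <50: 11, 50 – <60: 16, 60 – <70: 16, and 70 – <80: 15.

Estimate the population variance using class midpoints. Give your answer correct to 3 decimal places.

237.850

Midpoints: 25, 35, 45, 55, 65, 75
n = 71, Σfm = 3935, mean = 55.4225
Σfm² = 234975
Σf(m − x̄)² = Σfm² − (Σfm)²/n = 234975 − 3935²/71 = 16887.3239
Population variance = 16887.3239 / 71 = 237.8496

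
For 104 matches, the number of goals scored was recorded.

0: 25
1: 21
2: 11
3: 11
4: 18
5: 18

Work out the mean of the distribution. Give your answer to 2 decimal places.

Values: 0, 1, 2, 3, 4, 5
Σfx = 25×0 + 21×1 + 11×2 + 11×3 + 18×4 + 18×5 = 238
n = Σf = 104
Mean = 238 / 104 = 2.2885

2.29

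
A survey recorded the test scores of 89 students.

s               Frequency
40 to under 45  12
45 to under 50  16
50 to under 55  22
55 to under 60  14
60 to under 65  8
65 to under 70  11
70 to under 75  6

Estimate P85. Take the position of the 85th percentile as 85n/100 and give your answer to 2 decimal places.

Cumulative frequencies: 12, 28, 50, 64, 72, 83, 89
n = 89; position = 85n/100 = 75.65.
This falls in the class 65 to under 70: L = 65, F = 72, f = 11, h = 5.
85th percentile ≈ 65 + ((75.65 − 72) / 11) × 5 = 66.6591

66.66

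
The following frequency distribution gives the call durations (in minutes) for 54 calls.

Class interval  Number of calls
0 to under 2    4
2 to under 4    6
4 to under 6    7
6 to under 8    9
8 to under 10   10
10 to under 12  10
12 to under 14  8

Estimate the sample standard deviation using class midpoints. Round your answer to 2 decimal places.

Midpoints: 1, 3, 5, 7, 9, 11, 13
n = 54, Σfm = 424, mean = 7.8519
Σfm² = 4046
Σf(m − x̄)² = Σfm² − (Σfm)²/n = 4046 − 424²/54 = 716.8148
Sample variance = 716.8148 / 53 = 13.5248
Standard deviation = √13.5248 = 3.6776

3.68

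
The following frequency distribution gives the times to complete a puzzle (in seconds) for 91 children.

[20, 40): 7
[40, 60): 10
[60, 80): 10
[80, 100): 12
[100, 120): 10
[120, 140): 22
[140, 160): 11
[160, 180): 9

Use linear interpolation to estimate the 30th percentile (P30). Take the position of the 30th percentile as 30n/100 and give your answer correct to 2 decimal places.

Cumulative frequencies: 7, 17, 27, 39, 49, 71, 82, 91
n = 91; position = 30n/100 = 27.3.
This falls in the class [80, 100): L = 80, F = 27, f = 12, h = 20.
30th percentile ≈ 80 + ((27.3 − 27) / 12) × 20 = 80.5000

80.50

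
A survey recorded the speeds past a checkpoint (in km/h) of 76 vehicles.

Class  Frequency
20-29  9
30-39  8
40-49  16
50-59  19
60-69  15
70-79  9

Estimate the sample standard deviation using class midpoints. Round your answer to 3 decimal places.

15.104

Midpoints: 24.5, 34.5, 44.5, 54.5, 64.5, 74.5
n = 76, Σfm = 3882, mean = 51.0789
Σfm² = 215399
Σf(m − x̄)² = Σfm² − (Σfm)²/n = 215399 − 3882²/76 = 17110.5263
Sample variance = 17110.5263 / 75 = 228.1404
Standard deviation = √228.1404 = 15.1043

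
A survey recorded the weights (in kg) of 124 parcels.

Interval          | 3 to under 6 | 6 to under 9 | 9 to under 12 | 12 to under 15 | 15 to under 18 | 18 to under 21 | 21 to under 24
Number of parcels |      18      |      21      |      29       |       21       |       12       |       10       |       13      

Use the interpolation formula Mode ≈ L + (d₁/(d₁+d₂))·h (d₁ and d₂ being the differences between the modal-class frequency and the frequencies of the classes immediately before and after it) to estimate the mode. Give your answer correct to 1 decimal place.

Modal class: 9 to under 12 (highest frequency 29).
d₁ = 29 − 21 = 8, d₂ = 29 − 21 = 8
Mode ≈ 9 + (8/(8+8)) × 3 = 9 + 1.5000 = 10.5000

10.5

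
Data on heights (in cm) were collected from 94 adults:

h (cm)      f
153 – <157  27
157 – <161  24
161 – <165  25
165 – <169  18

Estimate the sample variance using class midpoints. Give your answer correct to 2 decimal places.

Midpoints: 155, 159, 163, 167
n = 94, Σfm = 15082, mean = 160.4468
Σfm² = 2421646
Σf(m − x̄)² = Σfm² − (Σfm)²/n = 2421646 − 15082²/94 = 1787.2340
Sample variance = 1787.2340 / 93 = 19.2176

19.22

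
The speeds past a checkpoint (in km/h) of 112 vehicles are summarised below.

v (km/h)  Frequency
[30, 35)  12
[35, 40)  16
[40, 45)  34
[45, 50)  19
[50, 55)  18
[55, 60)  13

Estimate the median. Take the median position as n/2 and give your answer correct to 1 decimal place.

44.1

Cumulative frequencies: 12, 28, 62, 81, 99, 112
n = 112; position = n/2 = 56.
This falls in the class [40, 45): L = 40, F = 28, f = 34, h = 5.
Median ≈ 40 + ((56 − 28) / 34) × 5 = 44.1176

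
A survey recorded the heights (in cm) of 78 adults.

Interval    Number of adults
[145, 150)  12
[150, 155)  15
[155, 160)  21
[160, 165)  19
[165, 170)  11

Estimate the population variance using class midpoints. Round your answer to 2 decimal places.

40.37

Midpoints: 147.5, 152.5, 157.5, 162.5, 167.5
n = 78, Σfm = 12295, mean = 157.6282
Σfm² = 1941187.5
Σf(m − x̄)² = Σfm² − (Σfm)²/n = 1941187.5 − 12295²/78 = 3148.7179
Population variance = 3148.7179 / 78 = 40.3682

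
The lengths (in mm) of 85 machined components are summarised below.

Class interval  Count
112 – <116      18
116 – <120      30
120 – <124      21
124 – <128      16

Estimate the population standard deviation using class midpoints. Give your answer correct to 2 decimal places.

4.08

Midpoints: 114, 118, 122, 126
n = 85, Σfm = 10170, mean = 119.6471
Σfm² = 1218228
Σf(m − x̄)² = Σfm² − (Σfm)²/n = 1218228 − 10170²/85 = 1417.4118
Population variance = 1417.4118 / 85 = 16.6754
Standard deviation = √16.6754 = 4.0836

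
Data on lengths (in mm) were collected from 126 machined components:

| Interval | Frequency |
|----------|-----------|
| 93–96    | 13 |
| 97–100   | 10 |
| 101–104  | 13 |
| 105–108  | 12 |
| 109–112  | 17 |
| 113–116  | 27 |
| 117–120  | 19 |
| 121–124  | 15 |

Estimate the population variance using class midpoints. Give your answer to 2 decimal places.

76.09

Midpoints: 94.5, 98.5, 102.5, 106.5, 110.5, 114.5, 118.5, 122.5
n = 126, Σfm = 13883, mean = 110.1825
Σfm² = 1539251.5
Σf(m − x̄)² = Σfm² − (Σfm)²/n = 1539251.5 − 13883²/126 = 9587.3016
Population variance = 9587.3016 / 126 = 76.0897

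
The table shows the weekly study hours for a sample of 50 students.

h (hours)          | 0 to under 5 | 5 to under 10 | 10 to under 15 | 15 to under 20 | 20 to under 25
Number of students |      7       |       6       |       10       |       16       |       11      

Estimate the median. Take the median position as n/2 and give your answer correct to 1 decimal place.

15.6

Cumulative frequencies: 7, 13, 23, 39, 50
n = 50; position = n/2 = 25.
This falls in the class 15 to under 20: L = 15, F = 23, f = 16, h = 5.
Median ≈ 15 + ((25 − 23) / 16) × 5 = 15.6250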